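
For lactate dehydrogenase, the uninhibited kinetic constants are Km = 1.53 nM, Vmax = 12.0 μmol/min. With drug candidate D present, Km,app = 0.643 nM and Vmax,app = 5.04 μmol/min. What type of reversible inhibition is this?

uncompetitive

Both Km and Vmax decrease by the same factor (~2.38-fold) — characteristic of uncompetitive inhibition.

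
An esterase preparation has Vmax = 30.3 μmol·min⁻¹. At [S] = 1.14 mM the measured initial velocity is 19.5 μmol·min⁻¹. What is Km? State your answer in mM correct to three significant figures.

From v = Vmax[S]/(Km+[S]), Km = [S](Vmax − v)/v.
Km = 1.14 × (30.3 − 19.5) / 19.5 = 12.31/19.5 = 0.631 mM.

0.631 mM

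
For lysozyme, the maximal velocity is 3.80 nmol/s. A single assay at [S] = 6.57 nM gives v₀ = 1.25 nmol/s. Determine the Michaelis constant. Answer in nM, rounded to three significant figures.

v/Vmax = 1.25/3.80 = 0.3289 = [S]/(Km+[S]).
So Km + [S] = [S]/0.3289 = 19.97 nM, giving Km = 19.97 − 6.57 = 13.4 nM.

13.4 nM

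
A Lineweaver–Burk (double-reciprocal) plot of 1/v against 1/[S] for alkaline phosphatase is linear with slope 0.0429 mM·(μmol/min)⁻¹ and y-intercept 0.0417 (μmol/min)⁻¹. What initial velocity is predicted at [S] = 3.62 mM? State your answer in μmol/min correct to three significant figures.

The y-intercept is 1/Vmax, so Vmax = 1/0.0417 = 24.0 μmol/min.
The slope is Km/Vmax, so Km = 0.0429 × 24.0 = 1.03 mM.
Then v = 24.0 × 3.62/(1.03 + 3.62) = 18.7 μmol/min.

18.7 μmol/min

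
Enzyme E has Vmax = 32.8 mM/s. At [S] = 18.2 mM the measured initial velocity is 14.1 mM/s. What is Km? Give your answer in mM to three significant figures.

24.1 mM

From v = Vmax[S]/(Km+[S]), Km = [S](Vmax − v)/v.
Km = 18.2 × (32.8 − 14.1) / 14.1 = 340.3/14.1 = 24.1 mM.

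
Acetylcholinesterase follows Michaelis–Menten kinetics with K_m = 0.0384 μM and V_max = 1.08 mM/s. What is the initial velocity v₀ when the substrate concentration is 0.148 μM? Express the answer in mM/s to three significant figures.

0.858 mM/s

[S]/(Km+[S]) = 0.148/0.1864 = 0.7940, the fractional saturation.
v = 0.7940 × Vmax = 0.7940 × 1.08 = 0.858 mM/s.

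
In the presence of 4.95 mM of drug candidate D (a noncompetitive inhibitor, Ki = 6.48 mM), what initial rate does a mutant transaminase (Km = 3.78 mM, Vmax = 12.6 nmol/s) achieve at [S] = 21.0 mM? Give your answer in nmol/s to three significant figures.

α = 1 + [I]/Ki = 1 + 4.95/6.48 = 1.764.
For a noncompetitive inhibitor, Vmax is reduced to Vmax/α while Km is unchanged: Km,app = 3.78 mM, Vmax,app = 7.14 nmol/s.
v = Vmax,app·[S]/(Km,app + [S]) = 7.14 × 21.0/(3.78 + 21.0) = 6.05 nmol/s.

6.05 nmol/s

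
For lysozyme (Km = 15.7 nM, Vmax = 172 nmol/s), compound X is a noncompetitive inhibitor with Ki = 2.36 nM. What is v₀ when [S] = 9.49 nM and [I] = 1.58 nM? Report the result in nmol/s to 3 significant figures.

38.8 nmol/s

α = 1 + [I]/Ki = 1 + 1.58/2.36 = 1.669.
For a noncompetitive inhibitor, Vmax is reduced to Vmax/α while Km is unchanged: Km,app = 15.7 nM, Vmax,app = 103 nmol/s.
v = Vmax,app·[S]/(Km,app + [S]) = 103 × 9.49/(15.7 + 9.49) = 38.8 nmol/s.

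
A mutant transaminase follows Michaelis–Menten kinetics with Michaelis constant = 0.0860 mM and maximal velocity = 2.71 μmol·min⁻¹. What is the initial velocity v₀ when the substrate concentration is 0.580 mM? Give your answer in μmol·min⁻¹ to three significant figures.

[S]/(Km+[S]) = 0.580/0.6660 = 0.8709, the fractional saturation.
v = 0.8709 × Vmax = 0.8709 × 2.71 = 2.36 μmol·min⁻¹.

2.36 μmol·min⁻¹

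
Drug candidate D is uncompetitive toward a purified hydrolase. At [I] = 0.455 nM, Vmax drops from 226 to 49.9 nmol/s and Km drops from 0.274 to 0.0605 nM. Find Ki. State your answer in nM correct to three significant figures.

0.129 nM

Uncompetitive: Vmax,app = Vmax/α (and Km,app = Km/α) with α = 1 + [I]/Ki.
α = Vmax/Vmax,app = 226/49.9 = 4.529.
Since α = 1 + [I]/Ki, [I]/Ki = 4.529 − 1 = 3.529 and Ki = 0.455/3.529 = 0.129 nM.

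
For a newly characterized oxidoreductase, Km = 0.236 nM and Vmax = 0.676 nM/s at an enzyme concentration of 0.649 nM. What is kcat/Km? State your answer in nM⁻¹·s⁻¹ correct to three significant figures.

kcat = Vmax/[E]total = 0.676/0.649 = 1.04 s⁻¹.
kcat/Km = 1.04/0.236 = 4.41 nM⁻¹·s⁻¹.

4.41 nM⁻¹·s⁻¹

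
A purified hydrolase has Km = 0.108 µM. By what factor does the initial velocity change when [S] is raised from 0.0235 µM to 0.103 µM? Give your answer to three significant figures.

Since Vmax cancels, v₂/v₁ = [S]₂(Km+[S]₁) / [S]₁(Km+[S]₂).
= 0.103×(0.108+0.0235) / (0.0235×(0.108+0.103)) = 0.01354/0.004958 = 2.73.

2.73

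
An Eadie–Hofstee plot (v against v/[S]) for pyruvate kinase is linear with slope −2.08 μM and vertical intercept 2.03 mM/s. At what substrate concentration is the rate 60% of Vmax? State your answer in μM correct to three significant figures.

The Eadie–Hofstee slope gives Km = 2.08 μM (slope = −Km).
v/Vmax = [S]/(Km+[S]) = 0.6 ⇒ [S] = Km·0.6/(1−0.6) = 2.08 × 1.500 = 3.12 μM.

3.12 μM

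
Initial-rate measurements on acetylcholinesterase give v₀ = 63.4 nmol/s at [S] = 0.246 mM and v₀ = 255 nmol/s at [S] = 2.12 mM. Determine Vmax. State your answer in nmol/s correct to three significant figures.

423 nmol/s

From v = Vmax[S]/(Km+[S]), each point gives Vmax = v(Km+[S])/[S].
Equating: 63.4(Km+0.246)/0.246 = 255(Km+2.12)/2.12.
257.7·Km + 63.4 = 120.3·Km + 255, so (257.7 − 120.3)·Km = 255 − 63.4.
Km = 191.6/137.4 = 1.39 mM; then Vmax = 63.4(1.39+0.246)/0.246 = 423 nmol/s.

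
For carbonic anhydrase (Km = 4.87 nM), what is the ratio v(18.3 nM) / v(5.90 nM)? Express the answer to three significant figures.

Since Vmax cancels, v₂/v₁ = [S]₂(Km+[S]₁) / [S]₁(Km+[S]₂).
= 18.3×(4.87+5.90) / (5.90×(4.87+18.3)) = 197.1/136.7 = 1.44.

1.44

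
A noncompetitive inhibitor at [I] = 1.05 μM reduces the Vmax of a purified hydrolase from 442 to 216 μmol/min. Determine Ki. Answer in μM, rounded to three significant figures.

Noncompetitive: Vmax,app = Vmax/α with α = 1 + [I]/Ki.
α = Vmax/Vmax,app = 442/216 = 2.046.
Since α = 1 + [I]/Ki, [I]/Ki = 2.046 − 1 = 1.046 and Ki = 1.05/1.046 = 1.00 μM.

1.00 μM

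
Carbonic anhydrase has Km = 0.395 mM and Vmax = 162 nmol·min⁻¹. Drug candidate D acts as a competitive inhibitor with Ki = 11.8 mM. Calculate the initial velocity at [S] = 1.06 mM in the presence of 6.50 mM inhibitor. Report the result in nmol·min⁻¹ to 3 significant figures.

α = 1 + [I]/Ki = 1 + 6.50/11.8 = 1.551.
For a competitive inhibitor, Vmax is unchanged and the apparent Km becomes α·Km: Km,app = 0.613 mM, Vmax,app = 162 nmol·min⁻¹.
v = Vmax,app·[S]/(Km,app + [S]) = 162 × 1.06/(0.613 + 1.06) = 103 nmol·min⁻¹.

103 nmol·min⁻¹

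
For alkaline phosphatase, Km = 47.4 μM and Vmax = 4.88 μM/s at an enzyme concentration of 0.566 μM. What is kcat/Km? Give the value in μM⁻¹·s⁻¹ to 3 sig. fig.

0.182 μM⁻¹·s⁻¹

kcat = Vmax/[E]total = 4.88/0.566 = 8.62 s⁻¹.
kcat/Km = 8.62/47.4 = 0.182 μM⁻¹·s⁻¹.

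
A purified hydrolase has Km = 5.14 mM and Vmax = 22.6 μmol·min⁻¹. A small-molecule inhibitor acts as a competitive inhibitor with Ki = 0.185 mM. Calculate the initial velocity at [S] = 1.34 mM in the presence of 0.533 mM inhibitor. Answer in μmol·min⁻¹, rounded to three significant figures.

α = 1 + [I]/Ki = 1 + 0.533/0.185 = 3.881.
For a competitive inhibitor, Vmax is unchanged and the apparent Km becomes α·Km: Km,app = 19.9 mM, Vmax,app = 22.6 μmol·min⁻¹.
v = Vmax,app·[S]/(Km,app + [S]) = 22.6 × 1.34/(19.9 + 1.34) = 1.42 μmol·min⁻¹.

1.42 μmol·min⁻¹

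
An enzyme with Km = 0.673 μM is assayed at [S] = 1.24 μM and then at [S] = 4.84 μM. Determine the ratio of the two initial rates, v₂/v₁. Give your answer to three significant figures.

1.35

Since Vmax cancels, v₂/v₁ = [S]₂(Km+[S]₁) / [S]₁(Km+[S]₂).
= 4.84×(0.673+1.24) / (1.24×(0.673+4.84)) = 9.259/6.836 = 1.35.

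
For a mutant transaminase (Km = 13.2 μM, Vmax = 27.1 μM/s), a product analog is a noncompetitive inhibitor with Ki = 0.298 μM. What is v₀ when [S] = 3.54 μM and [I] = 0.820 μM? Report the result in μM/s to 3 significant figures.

1.53 μM/s

α = 1 + [I]/Ki = 1 + 0.820/0.298 = 3.752.
For a noncompetitive inhibitor, Vmax is reduced to Vmax/α while Km is unchanged: Km,app = 13.2 μM, Vmax,app = 7.22 μM/s.
v = Vmax,app·[S]/(Km,app + [S]) = 7.22 × 3.54/(13.2 + 3.54) = 1.53 μM/s.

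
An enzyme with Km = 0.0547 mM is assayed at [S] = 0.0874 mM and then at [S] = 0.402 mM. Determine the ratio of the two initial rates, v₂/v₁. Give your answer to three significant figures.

The fractional saturations are [S]/(Km+[S]) = 0.0874/0.1421 = 0.6151 and 0.402/0.4567 = 0.8802.
v₂/v₁ is just their ratio: 0.8802/0.6151 = 1.43.

1.43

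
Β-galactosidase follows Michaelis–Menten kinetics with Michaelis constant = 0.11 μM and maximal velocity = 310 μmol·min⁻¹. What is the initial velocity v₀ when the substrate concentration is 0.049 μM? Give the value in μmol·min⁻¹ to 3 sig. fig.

v = Vmax·[S]/(Km + [S]) = 310 × 0.049 / (0.11 + 0.049)
  = 15.19 / 0.1590 = 95.5 μmol·min⁻¹.

95.5 μmol·min⁻¹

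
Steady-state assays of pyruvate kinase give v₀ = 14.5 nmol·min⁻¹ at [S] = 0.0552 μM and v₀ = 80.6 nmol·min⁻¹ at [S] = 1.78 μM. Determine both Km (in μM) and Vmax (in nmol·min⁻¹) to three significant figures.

From v = Vmax[S]/(Km+[S]), each point gives Vmax = v(Km+[S])/[S].
Equating: 14.5(Km+0.0552)/0.0552 = 80.6(Km+1.78)/1.78.
262.7·Km + 14.5 = 45.28·Km + 80.6, so (262.7 − 45.28)·Km = 80.6 − 14.5.
Km = 66.10/217.4 = 0.304 μM; then Vmax = 14.5(0.304+0.0552)/0.0552 = 94.4 nmol·min⁻¹.

Km = 0.304 μM; Vmax = 94.4 nmol·min⁻¹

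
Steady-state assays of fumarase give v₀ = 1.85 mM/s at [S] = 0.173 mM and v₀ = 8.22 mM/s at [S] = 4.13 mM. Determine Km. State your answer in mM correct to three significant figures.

0.732 mM

From v = Vmax[S]/(Km+[S]), each point gives Vmax = v(Km+[S])/[S].
Equating: 1.85(Km+0.173)/0.173 = 8.22(Km+4.13)/4.13.
10.69·Km + 1.85 = 1.990·Km + 8.22, so (10.69 − 1.990)·Km = 8.22 − 1.85.
Km = 6.370/8.703 = 0.732 mM; then Vmax = 1.85(0.732+0.173)/0.173 = 9.68 mM/s.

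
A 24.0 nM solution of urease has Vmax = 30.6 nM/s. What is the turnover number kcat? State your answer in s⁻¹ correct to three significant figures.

kcat = Vmax/[E]total = 30.6 nM/s / 24.0 nM = 1.28 s⁻¹.

1.28 s⁻¹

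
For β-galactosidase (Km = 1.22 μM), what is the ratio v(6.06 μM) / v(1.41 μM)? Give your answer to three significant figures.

Since Vmax cancels, v₂/v₁ = [S]₂(Km+[S]₁) / [S]₁(Km+[S]₂).
= 6.06×(1.22+1.41) / (1.41×(1.22+6.06)) = 15.94/10.26 = 1.55.

1.55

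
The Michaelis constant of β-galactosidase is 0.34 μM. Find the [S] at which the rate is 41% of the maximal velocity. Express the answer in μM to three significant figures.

0.236 μM

v/Vmax = [S]/(Km+[S]) = 0.41, so [S] = Km·0.41/(1 − 0.41) = 0.34 × 0.6949.
[S] = 0.236 μM.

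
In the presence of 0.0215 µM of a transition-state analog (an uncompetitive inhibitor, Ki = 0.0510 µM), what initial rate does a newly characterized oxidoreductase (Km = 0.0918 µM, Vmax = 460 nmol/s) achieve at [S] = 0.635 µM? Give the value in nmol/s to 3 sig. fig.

α = 1 + [I]/Ki = 1 + 0.0215/0.0510 = 1.422.
For an uncompetitive inhibitor, both parameters are divided by α, giving Vmax/α and Km/α: Km,app = 0.0646 µM, Vmax,app = 324 nmol/s.
v = Vmax,app·[S]/(Km,app + [S]) = 324 × 0.635/(0.0646 + 0.635) = 294 nmol/s.

294 nmol/s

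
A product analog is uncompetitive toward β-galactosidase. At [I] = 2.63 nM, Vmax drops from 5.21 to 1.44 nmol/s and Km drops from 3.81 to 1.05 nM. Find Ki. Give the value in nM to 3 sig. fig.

Uncompetitive: Vmax,app = Vmax/α (and Km,app = Km/α) with α = 1 + [I]/Ki.
α = Vmax/Vmax,app = 5.21/1.44 = 3.618.
Ki = [I]/(α − 1) = 2.63/2.618 = 1.00 nM.

1.00 nM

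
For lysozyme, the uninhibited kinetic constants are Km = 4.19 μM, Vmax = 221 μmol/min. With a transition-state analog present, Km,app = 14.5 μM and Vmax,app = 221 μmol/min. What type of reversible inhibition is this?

Km increases (4.19 → 14.5 μM) while Vmax is unchanged — the hallmark of competitive inhibition.

competitive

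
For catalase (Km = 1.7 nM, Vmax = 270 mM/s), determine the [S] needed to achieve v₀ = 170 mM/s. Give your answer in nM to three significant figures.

Rearranging v = Vmax[S]/(Km+[S]) gives [S] = Km·v/(Vmax − v).
[S] = 1.7 × 170 / (270 − 170) = 289.0/100.0 = 2.89 nM.

2.89 nM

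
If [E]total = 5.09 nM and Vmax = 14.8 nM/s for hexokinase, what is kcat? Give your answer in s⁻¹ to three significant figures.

kcat = Vmax/[E]total = 14.8 nM/s / 5.09 nM = 2.91 s⁻¹.

2.91 s⁻¹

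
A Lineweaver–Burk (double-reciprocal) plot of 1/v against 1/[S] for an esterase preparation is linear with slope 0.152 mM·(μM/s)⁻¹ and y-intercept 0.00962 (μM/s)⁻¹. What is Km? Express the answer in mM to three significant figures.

y-intercept = 1/Vmax ⇒ Vmax = 104 μM/s; slope = Km/Vmax ⇒ Km = slope × Vmax.
Km = 0.152 × 104 = 15.8 mM.

15.8 mM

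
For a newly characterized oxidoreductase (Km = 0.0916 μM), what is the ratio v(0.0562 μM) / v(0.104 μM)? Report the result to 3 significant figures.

0.715

Since Vmax cancels, v₂/v₁ = [S]₂(Km+[S]₁) / [S]₁(Km+[S]₂).
= 0.0562×(0.0916+0.104) / (0.104×(0.0916+0.0562)) = 0.01099/0.01537 = 0.715.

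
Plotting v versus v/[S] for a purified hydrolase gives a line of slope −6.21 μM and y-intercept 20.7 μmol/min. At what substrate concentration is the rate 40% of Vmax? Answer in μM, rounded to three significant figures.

4.14 μM

The Eadie–Hofstee slope gives Km = 6.21 μM (slope = −Km).
v/Vmax = [S]/(Km+[S]) = 0.4 ⇒ [S] = Km·0.4/(1−0.4) = 6.21 × 0.6667 = 4.14 μM.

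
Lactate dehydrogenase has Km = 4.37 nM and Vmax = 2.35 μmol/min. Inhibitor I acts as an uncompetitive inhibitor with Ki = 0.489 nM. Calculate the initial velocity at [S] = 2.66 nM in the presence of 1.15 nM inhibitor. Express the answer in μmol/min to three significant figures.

0.471 μmol/min

α = 1 + [I]/Ki = 1 + 1.15/0.489 = 3.352.
For an uncompetitive inhibitor, both parameters are divided by α, giving Vmax/α and Km/α: Km,app = 1.30 nM, Vmax,app = 0.701 μmol/min.
v = Vmax,app·[S]/(Km,app + [S]) = 0.701 × 2.66/(1.30 + 2.66) = 0.471 μmol/min.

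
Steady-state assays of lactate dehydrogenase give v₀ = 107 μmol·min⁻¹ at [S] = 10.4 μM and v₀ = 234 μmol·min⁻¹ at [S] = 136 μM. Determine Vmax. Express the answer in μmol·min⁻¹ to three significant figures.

In reciprocal form, 1/v = (Km/Vmax)·(1/[S]) + 1/Vmax. The two points give (1/[S], 1/v) = (0.09615, 0.009346) and (0.007353, 0.004274).
Slope = (0.009346 − 0.004274)/(0.09615 − 0.007353) = 0.05712; intercept = 0.009346 − 0.05712×0.09615 = 0.003854.
Vmax = 1/intercept = 260 μmol·min⁻¹; Km = slope × Vmax = 0.05712 × 260 = 14.8 μM.

260 μmol·min⁻¹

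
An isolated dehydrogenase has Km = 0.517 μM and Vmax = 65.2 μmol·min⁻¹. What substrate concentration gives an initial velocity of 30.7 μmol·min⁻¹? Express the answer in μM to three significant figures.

Rearranging v = Vmax[S]/(Km+[S]) gives [S] = Km·v/(Vmax − v).
[S] = 0.517 × 30.7 / (65.2 − 30.7) = 15.87/34.50 = 0.460 μM.

0.460 μM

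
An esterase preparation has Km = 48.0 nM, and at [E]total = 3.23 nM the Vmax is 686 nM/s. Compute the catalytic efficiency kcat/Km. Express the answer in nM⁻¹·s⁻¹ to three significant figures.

kcat = Vmax/[E]total = 686/3.23 = 212 s⁻¹.
kcat/Km = 212/48.0 = 4.42 nM⁻¹·s⁻¹.

4.42 nM⁻¹·s⁻¹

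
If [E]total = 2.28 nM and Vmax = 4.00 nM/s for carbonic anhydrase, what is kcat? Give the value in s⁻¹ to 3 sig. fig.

kcat = Vmax/[E]total = 4.00 nM/s / 2.28 nM = 1.75 s⁻¹.

1.75 s⁻¹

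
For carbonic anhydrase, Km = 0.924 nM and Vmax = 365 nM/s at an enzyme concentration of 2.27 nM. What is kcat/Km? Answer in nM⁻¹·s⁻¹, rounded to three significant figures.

174 nM⁻¹·s⁻¹

kcat = Vmax/[E]total = 365/2.27 = 161 s⁻¹.
kcat/Km = 161/0.924 = 174 nM⁻¹·s⁻¹.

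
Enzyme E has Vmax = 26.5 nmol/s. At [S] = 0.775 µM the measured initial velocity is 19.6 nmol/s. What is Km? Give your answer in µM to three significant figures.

v/Vmax = 19.6/26.5 = 0.7396 = [S]/(Km+[S]).
So Km + [S] = [S]/0.7396 = 1.048 µM, giving Km = 1.048 − 0.775 = 0.273 µM.

0.273 µM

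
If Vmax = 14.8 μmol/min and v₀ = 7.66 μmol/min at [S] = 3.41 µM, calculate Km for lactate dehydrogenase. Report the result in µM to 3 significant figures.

From v = Vmax[S]/(Km+[S]), Km = [S](Vmax − v)/v.
Km = 3.41 × (14.8 − 7.66) / 7.66 = 24.35/7.66 = 3.18 µM.

3.18 µM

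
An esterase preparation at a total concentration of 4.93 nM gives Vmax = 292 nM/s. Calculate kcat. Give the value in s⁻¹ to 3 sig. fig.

59.2 s⁻¹

kcat = Vmax/[E]total = 292 nM/s / 4.93 nM = 59.2 s⁻¹.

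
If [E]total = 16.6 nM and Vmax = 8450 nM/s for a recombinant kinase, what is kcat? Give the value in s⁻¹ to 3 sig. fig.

kcat = Vmax/[E]total = 8450 nM/s / 16.6 nM = 509 s⁻¹.

509 s⁻¹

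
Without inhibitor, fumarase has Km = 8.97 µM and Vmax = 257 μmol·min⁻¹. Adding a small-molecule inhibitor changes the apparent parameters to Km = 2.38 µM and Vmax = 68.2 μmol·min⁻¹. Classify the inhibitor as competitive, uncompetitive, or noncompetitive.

uncompetitive

Both Km and Vmax decrease by the same factor (~3.77-fold) — characteristic of uncompetitive inhibition.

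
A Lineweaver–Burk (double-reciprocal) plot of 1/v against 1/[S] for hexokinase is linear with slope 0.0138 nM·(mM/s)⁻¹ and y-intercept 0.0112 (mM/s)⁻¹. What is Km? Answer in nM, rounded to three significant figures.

y-intercept = 1/Vmax ⇒ Vmax = 89.3 mM/s; slope = Km/Vmax ⇒ Km = slope × Vmax.
Km = 0.0138 × 89.3 = 1.23 nM.

1.23 nM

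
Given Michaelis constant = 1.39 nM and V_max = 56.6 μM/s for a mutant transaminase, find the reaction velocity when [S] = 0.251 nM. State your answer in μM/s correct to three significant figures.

8.66 μM/s

[S]/(Km+[S]) = 0.251/1.641 = 0.1530, the fractional saturation.
v = 0.1530 × Vmax = 0.1530 × 56.6 = 8.66 μM/s.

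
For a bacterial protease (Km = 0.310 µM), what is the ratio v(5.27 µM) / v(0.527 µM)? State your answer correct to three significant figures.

The fractional saturations are [S]/(Km+[S]) = 0.527/0.8370 = 0.6296 and 5.27/5.580 = 0.9444.
v₂/v₁ is just their ratio: 0.9444/0.6296 = 1.50.

1.50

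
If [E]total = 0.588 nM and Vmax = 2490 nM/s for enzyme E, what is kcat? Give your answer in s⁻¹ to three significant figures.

4230 s⁻¹

kcat = Vmax/[E]total = 2490 nM/s / 0.588 nM = 4230 s⁻¹.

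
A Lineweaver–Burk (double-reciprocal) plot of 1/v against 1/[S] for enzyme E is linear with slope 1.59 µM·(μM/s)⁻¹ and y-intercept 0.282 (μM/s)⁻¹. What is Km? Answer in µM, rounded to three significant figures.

5.64 µM

y-intercept = 1/Vmax ⇒ Vmax = 3.55 μM/s; slope = Km/Vmax ⇒ Km = slope × Vmax.
Km = 1.59 × 3.55 = 5.64 µM.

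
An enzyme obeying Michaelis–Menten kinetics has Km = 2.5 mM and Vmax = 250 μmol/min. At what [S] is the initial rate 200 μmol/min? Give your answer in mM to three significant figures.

Rearranging v = Vmax[S]/(Km+[S]) gives [S] = Km·v/(Vmax − v).
[S] = 2.5 × 200 / (250 − 200) = 500.0/50.00 = 10.0 mM.

10.0 mM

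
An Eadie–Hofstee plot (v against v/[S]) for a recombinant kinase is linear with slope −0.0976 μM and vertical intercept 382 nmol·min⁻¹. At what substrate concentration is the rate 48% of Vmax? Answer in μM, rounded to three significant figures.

The Eadie–Hofstee slope gives Km = 0.0976 μM (slope = −Km).
v/Vmax = [S]/(Km+[S]) = 0.48 ⇒ [S] = Km·0.48/(1−0.48) = 0.0976 × 0.9231 = 0.0901 μM.

0.0901 μM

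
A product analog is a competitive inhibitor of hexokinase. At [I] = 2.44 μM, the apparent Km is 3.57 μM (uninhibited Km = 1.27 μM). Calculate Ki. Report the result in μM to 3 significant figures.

Competitive: Km,app = α·Km with α = 1 + [I]/Ki.
α = Km,app/Km = 3.57/1.27 = 2.811.
Ki = [I]/(α − 1) = 2.44/1.811 = 1.35 μM.

1.35 μM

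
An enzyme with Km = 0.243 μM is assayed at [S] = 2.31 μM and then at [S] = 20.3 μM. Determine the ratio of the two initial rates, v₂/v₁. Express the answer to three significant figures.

1.09

Since Vmax cancels, v₂/v₁ = [S]₂(Km+[S]₁) / [S]₁(Km+[S]₂).
= 20.3×(0.243+2.31) / (2.31×(0.243+20.3)) = 51.83/47.45 = 1.09.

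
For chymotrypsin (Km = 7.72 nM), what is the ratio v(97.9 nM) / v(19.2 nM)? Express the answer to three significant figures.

1.30

Since Vmax cancels, v₂/v₁ = [S]₂(Km+[S]₁) / [S]₁(Km+[S]₂).
= 97.9×(7.72+19.2) / (19.2×(7.72+97.9)) = 2635/2028 = 1.30.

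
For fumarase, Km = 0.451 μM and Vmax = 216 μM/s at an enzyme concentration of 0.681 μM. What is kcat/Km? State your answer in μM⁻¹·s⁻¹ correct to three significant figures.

kcat = Vmax/[E]total = 216/0.681 = 317 s⁻¹.
kcat/Km = 317/0.451 = 703 μM⁻¹·s⁻¹.

703 μM⁻¹·s⁻¹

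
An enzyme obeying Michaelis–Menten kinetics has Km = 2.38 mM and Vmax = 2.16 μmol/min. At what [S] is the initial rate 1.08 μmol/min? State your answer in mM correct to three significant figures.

The required fractional saturation is v/Vmax = 1.08/2.16 = 0.5000.
Then [S]/(Km+[S]) = 0.5000 ⇒ [S] = 2.38 × 0.5000/(1 − 0.5000) = 2.38 mM.

2.38 mM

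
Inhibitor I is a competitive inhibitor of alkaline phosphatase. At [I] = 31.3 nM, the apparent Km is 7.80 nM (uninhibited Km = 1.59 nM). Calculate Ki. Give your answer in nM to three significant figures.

8.01 nM

Competitive: Km,app = α·Km with α = 1 + [I]/Ki.
α = Km,app/Km = 7.80/1.59 = 4.906.
Since α = 1 + [I]/Ki, [I]/Ki = 4.906 − 1 = 3.906 and Ki = 31.3/3.906 = 8.01 nM.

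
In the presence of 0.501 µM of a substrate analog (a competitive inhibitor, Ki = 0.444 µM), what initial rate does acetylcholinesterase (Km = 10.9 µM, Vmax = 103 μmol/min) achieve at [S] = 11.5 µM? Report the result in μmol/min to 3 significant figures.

α = 1 + [I]/Ki = 1 + 0.501/0.444 = 2.128.
For a competitive inhibitor, Vmax is unchanged and the apparent Km becomes α·Km: Km,app = 23.2 µM, Vmax,app = 103 μmol/min.
v = Vmax,app·[S]/(Km,app + [S]) = 103 × 11.5/(23.2 + 11.5) = 34.1 μmol/min.

34.1 μmol/min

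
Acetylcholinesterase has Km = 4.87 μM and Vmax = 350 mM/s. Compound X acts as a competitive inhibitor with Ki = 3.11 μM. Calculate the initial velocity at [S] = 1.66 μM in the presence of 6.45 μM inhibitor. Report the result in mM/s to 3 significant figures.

With α = 1 + [I]/Ki = 1 + 6.45/3.11 = 3.074, the competitive rate law is v = Vmax[S] / (αKm + [S]).
v = 350×1.66 / (3.074×4.87 + 1.66) = 581.0/16.63 = 34.9 mM/s.

34.9 mM/s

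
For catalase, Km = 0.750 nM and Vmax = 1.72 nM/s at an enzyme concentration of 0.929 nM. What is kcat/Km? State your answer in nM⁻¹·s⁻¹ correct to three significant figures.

kcat = Vmax/[E]total = 1.72/0.929 = 1.85 s⁻¹.
kcat/Km = 1.85/0.750 = 2.47 nM⁻¹·s⁻¹.

2.47 nM⁻¹·s⁻¹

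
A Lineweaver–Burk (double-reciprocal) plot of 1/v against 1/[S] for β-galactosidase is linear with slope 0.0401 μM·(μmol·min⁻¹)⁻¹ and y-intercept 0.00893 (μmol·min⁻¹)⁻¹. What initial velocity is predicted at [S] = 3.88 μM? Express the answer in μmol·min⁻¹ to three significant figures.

The y-intercept is 1/Vmax, so Vmax = 1/0.00893 = 112 μmol·min⁻¹.
The slope is Km/Vmax, so Km = 0.0401 × 112 = 4.49 μM.
Then v = 112 × 3.88/(4.49 + 3.88) = 51.9 μmol·min⁻¹.

51.9 μmol·min⁻¹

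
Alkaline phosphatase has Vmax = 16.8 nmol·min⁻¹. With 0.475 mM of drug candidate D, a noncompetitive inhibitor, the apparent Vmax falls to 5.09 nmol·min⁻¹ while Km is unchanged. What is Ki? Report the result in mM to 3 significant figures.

Noncompetitive: Vmax,app = Vmax/α with α = 1 + [I]/Ki.
α = Vmax/Vmax,app = 16.8/5.09 = 3.301.
Ki = [I]/(α − 1) = 0.475/2.301 = 0.206 mM.

0.206 mM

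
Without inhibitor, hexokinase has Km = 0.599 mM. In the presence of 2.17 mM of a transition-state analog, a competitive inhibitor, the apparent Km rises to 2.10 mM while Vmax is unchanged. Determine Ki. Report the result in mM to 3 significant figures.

0.866 mM

Competitive: Km,app = α·Km with α = 1 + [I]/Ki.
α = Km,app/Km = 2.10/0.599 = 3.506.
Since α = 1 + [I]/Ki, [I]/Ki = 3.506 − 1 = 2.506 and Ki = 2.17/2.506 = 0.866 mM.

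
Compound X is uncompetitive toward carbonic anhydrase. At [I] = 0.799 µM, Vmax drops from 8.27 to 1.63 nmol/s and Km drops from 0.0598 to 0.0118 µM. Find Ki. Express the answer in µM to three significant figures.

0.196 µM

Uncompetitive: Vmax,app = Vmax/α (and Km,app = Km/α) with α = 1 + [I]/Ki.
α = Vmax/Vmax,app = 8.27/1.63 = 5.074.
Ki = [I]/(α − 1) = 0.799/4.074 = 0.196 µM.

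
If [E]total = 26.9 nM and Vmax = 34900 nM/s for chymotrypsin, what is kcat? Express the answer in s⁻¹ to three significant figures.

1300 s⁻¹

kcat = Vmax/[E]total = 34900 nM/s / 26.9 nM = 1300 s⁻¹.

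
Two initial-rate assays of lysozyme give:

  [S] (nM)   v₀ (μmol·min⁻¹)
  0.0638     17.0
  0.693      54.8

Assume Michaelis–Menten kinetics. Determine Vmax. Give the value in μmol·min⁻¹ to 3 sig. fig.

In reciprocal form, 1/v = (Km/Vmax)·(1/[S]) + 1/Vmax. The two points give (1/[S], 1/v) = (15.67, 0.05882) and (1.443, 0.01825).
Slope = (0.05882 − 0.01825)/(15.67 − 1.443) = 0.002851; intercept = 0.05882 − 0.002851×15.67 = 0.01413.
Vmax = 1/intercept = 70.8 μmol·min⁻¹; Km = slope × Vmax = 0.002851 × 70.8 = 0.202 nM.

70.8 μmol·min⁻¹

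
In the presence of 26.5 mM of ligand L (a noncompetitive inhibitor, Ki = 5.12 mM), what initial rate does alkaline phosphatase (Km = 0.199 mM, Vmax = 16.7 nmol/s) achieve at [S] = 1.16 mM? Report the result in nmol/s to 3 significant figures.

With α = 1 + [I]/Ki = 1 + 26.5/5.12 = 6.176, the noncompetitive rate law is v = (Vmax/α)·[S] / (Km + [S]).
v = (16.7/6.176)×1.16 / (0.199 + 1.16) = 3.137/1.359 = 2.31 nmol/s.

2.31 nmol/s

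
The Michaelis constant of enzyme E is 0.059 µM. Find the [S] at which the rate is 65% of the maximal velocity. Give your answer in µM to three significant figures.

v/Vmax = [S]/(Km+[S]) = 0.65, so [S] = Km·0.65/(1 − 0.65) = 0.059 × 1.857.
[S] = 0.110 µM.

0.110 µM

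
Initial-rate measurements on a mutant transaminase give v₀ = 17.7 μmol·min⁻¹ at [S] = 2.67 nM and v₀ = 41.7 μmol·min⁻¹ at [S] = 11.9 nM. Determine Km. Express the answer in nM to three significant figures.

7.68 nM

From v = Vmax[S]/(Km+[S]), each point gives Vmax = v(Km+[S])/[S].
Equating: 17.7(Km+2.67)/2.67 = 41.7(Km+11.9)/11.9.
6.629·Km + 17.7 = 3.504·Km + 41.7, so (6.629 − 3.504)·Km = 41.7 − 17.7.
Km = 24.00/3.125 = 7.68 nM; then Vmax = 17.7(7.68+2.67)/2.67 = 68.6 μmol·min⁻¹.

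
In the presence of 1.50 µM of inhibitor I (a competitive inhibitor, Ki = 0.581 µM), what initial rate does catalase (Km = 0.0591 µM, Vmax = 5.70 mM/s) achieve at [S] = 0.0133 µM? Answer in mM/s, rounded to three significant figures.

With α = 1 + [I]/Ki = 1 + 1.50/0.581 = 3.582, the competitive rate law is v = Vmax[S] / (αKm + [S]).
v = 5.70×0.0133 / (3.582×0.0591 + 0.0133) = 0.07581/0.2250 = 0.337 mM/s.

0.337 mM/s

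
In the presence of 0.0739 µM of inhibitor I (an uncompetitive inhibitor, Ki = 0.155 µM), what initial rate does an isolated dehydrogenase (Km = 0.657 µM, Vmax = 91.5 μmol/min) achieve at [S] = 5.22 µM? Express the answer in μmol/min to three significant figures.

With α = 1 + [I]/Ki = 1 + 0.0739/0.155 = 1.477, the uncompetitive rate law is v = (Vmax/α)·[S] / (Km/α + [S]).
v = (91.5/1.477)×5.22 / (0.657/1.477 + 5.22) = 323.4/5.665 = 57.1 μmol/min.

57.1 μmol/min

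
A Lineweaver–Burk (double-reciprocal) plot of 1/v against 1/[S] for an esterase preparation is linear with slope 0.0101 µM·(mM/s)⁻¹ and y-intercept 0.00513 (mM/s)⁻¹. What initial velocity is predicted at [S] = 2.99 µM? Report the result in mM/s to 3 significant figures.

The y-intercept is 1/Vmax, so Vmax = 1/0.00513 = 195 mM/s.
The slope is Km/Vmax, so Km = 0.0101 × 195 = 1.97 µM.
Then v = 195 × 2.99/(1.97 + 2.99) = 118 mM/s.

118 mM/s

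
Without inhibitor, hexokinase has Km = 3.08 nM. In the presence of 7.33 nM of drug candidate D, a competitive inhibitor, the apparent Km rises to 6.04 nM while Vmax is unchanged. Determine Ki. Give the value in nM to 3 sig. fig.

7.63 nM

Competitive: Km,app = α·Km with α = 1 + [I]/Ki.
α = Km,app/Km = 6.04/3.08 = 1.961.
Ki = [I]/(α − 1) = 7.33/0.9610 = 7.63 nM.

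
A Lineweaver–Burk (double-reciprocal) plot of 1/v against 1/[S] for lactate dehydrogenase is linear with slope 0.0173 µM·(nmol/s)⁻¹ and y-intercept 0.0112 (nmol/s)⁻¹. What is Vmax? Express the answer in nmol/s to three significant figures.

The y-intercept of a Lineweaver–Burk plot equals 1/Vmax, so Vmax = 1/0.0112 = 89.3 nmol/s.

89.3 nmol/s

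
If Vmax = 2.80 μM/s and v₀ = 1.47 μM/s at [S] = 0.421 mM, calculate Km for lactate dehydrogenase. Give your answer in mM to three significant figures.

0.381 mM

v/Vmax = 1.47/2.80 = 0.5250 = [S]/(Km+[S]).
So Km + [S] = [S]/0.5250 = 0.8019 mM, giving Km = 0.8019 − 0.421 = 0.381 mM.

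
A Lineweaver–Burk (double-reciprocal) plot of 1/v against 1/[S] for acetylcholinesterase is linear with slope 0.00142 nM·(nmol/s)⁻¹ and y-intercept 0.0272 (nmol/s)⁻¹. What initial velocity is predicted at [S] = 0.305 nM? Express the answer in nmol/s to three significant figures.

The y-intercept is 1/Vmax, so Vmax = 1/0.0272 = 36.8 nmol/s.
The slope is Km/Vmax, so Km = 0.00142 × 36.8 = 0.0522 nM.
Then v = 36.8 × 0.305/(0.0522 + 0.305) = 31.4 nmol/s.

31.4 nmol/s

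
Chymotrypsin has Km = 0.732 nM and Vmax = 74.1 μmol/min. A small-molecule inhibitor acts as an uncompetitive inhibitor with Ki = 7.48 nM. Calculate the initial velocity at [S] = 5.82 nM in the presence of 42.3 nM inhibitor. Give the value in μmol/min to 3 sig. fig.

With α = 1 + [I]/Ki = 1 + 42.3/7.48 = 6.655, the uncompetitive rate law is v = (Vmax/α)·[S] / (Km/α + [S]).
v = (74.1/6.655)×5.82 / (0.732/6.655 + 5.82) = 64.80/5.930 = 10.9 μmol/min.

10.9 μmol/min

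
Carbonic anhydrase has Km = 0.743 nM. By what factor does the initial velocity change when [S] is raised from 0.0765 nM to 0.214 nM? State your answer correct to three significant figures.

Since Vmax cancels, v₂/v₁ = [S]₂(Km+[S]₁) / [S]₁(Km+[S]₂).
= 0.214×(0.743+0.0765) / (0.0765×(0.743+0.214)) = 0.1754/0.07321 = 2.40.

2.40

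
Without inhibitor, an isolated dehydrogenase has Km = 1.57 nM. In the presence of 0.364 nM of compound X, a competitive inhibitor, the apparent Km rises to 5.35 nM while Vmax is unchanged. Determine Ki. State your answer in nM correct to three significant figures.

0.151 nM

Competitive: Km,app = α·Km with α = 1 + [I]/Ki.
α = Km,app/Km = 5.35/1.57 = 3.408.
Ki = [I]/(α − 1) = 0.364/2.408 = 0.151 nM.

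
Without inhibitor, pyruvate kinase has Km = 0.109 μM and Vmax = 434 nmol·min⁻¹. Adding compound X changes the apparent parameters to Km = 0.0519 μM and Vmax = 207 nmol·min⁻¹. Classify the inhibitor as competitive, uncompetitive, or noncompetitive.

uncompetitive

Both Km and Vmax decrease by the same factor (~2.10-fold) — characteristic of uncompetitive inhibition.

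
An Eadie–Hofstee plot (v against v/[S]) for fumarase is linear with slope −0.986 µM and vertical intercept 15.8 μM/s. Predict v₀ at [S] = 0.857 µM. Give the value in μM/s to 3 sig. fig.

In the Eadie–Hofstee form v = Vmax − Km·(v/[S]), the slope is −Km and the intercept is Vmax, so Km = 0.986 µM and Vmax = 15.8 μM/s.
v = 15.8 × 0.857/(0.986 + 0.857) = 7.35 μM/s.

7.35 μM/s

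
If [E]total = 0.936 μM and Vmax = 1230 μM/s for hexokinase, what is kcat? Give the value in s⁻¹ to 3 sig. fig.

kcat = Vmax/[E]total = 1230 μM/s / 0.936 μM = 1310 s⁻¹.

1310 s⁻¹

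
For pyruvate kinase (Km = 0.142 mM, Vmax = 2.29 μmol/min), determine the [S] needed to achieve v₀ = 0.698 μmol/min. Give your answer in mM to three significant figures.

Rearranging v = Vmax[S]/(Km+[S]) gives [S] = Km·v/(Vmax − v).
[S] = 0.142 × 0.698 / (2.29 − 0.698) = 0.09912/1.592 = 0.0623 mM.

0.0623 mM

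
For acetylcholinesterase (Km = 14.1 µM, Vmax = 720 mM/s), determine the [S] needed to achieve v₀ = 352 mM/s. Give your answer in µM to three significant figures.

13.5 µM

Rearranging v = Vmax[S]/(Km+[S]) gives [S] = Km·v/(Vmax − v).
[S] = 14.1 × 352 / (720 − 352) = 4963/368.0 = 13.5 µM.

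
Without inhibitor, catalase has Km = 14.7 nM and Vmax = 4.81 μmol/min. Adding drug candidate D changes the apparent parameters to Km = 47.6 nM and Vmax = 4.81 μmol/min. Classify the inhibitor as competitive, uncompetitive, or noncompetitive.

Km increases (14.7 → 47.6 nM) while Vmax is unchanged — the hallmark of competitive inhibition.

competitive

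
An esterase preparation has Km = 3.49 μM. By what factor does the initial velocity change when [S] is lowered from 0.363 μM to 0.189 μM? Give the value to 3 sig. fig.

0.545

The fractional saturations are [S]/(Km+[S]) = 0.363/3.853 = 0.09421 and 0.189/3.679 = 0.05137.
v₂/v₁ is just their ratio: 0.05137/0.09421 = 0.545.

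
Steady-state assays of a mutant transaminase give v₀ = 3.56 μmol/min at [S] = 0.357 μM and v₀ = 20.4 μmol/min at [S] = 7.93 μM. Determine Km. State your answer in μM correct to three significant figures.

In reciprocal form, 1/v = (Km/Vmax)·(1/[S]) + 1/Vmax. The two points give (1/[S], 1/v) = (2.801, 0.2809) and (0.1261, 0.04902).
Slope = (0.2809 − 0.04902)/(2.801 − 0.1261) = 0.08668; intercept = 0.2809 − 0.08668×2.801 = 0.03809.
Vmax = 1/intercept = 26.3 μmol/min; Km = slope × Vmax = 0.08668 × 26.3 = 2.28 μM.

2.28 μM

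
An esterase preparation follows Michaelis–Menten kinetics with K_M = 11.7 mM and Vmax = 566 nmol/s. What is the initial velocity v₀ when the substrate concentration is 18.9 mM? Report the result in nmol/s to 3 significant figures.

v = Vmax·[S]/(Km + [S]) = 566 × 18.9 / (11.7 + 18.9)
  = 10700 / 30.60 = 350 nmol/s.

350 nmol/s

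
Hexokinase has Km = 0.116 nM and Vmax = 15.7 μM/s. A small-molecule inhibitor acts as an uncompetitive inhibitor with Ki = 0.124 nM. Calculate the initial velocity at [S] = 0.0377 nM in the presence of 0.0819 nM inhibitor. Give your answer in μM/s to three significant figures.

α = 1 + [I]/Ki = 1 + 0.0819/0.124 = 1.660.
For an uncompetitive inhibitor, both parameters are divided by α, giving Vmax/α and Km/α: Km,app = 0.0699 nM, Vmax,app = 9.46 μM/s.
v = Vmax,app·[S]/(Km,app + [S]) = 9.46 × 0.0377/(0.0699 + 0.0377) = 3.31 μM/s.

3.31 μM/s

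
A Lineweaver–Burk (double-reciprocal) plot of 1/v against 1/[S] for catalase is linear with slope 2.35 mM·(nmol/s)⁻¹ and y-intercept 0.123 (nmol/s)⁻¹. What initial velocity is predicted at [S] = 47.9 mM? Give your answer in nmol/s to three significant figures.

5.81 nmol/s

The y-intercept is 1/Vmax, so Vmax = 1/0.123 = 8.13 nmol/s.
The slope is Km/Vmax, so Km = 2.35 × 8.13 = 19.1 mM.
Then v = 8.13 × 47.9/(19.1 + 47.9) = 5.81 nmol/s.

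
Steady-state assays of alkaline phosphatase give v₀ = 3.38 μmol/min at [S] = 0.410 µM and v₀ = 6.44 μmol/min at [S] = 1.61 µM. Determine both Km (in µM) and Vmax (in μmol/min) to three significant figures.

In reciprocal form, 1/v = (Km/Vmax)·(1/[S]) + 1/Vmax. The two points give (1/[S], 1/v) = (2.439, 0.2959) and (0.6211, 0.1553).
Slope = (0.2959 − 0.1553)/(2.439 − 0.6211) = 0.07733; intercept = 0.2959 − 0.07733×2.439 = 0.1072.
Vmax = 1/intercept = 9.32 μmol/min; Km = slope × Vmax = 0.07733 × 9.32 = 0.721 µM.

Km = 0.721 µM; Vmax = 9.32 μmol/min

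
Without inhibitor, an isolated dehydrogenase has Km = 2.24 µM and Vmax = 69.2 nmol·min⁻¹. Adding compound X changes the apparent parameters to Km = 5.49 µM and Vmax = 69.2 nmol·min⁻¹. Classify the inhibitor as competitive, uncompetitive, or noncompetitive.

competitive

Km increases (2.24 → 5.49 µM) while Vmax is unchanged — the hallmark of competitive inhibition.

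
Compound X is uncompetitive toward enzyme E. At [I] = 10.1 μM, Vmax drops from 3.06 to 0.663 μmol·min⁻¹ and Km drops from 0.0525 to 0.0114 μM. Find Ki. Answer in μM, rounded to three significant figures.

2.79 μM

Uncompetitive: Vmax,app = Vmax/α (and Km,app = Km/α) with α = 1 + [I]/Ki.
α = Vmax/Vmax,app = 3.06/0.663 = 4.615.
Since α = 1 + [I]/Ki, [I]/Ki = 4.615 − 1 = 3.615 and Ki = 10.1/3.615 = 2.79 μM.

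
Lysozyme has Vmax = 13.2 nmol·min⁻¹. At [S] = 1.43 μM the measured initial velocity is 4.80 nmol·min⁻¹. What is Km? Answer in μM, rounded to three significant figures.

2.50 μM

From v = Vmax[S]/(Km+[S]), Km = [S](Vmax − v)/v.
Km = 1.43 × (13.2 − 4.80) / 4.80 = 12.01/4.80 = 2.50 μM.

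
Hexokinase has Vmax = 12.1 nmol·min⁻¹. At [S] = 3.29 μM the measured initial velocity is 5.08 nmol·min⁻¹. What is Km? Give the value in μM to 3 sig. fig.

4.55 μM

From v = Vmax[S]/(Km+[S]), Km = [S](Vmax − v)/v.
Km = 3.29 × (12.1 − 5.08) / 5.08 = 23.10/5.08 = 4.55 μM.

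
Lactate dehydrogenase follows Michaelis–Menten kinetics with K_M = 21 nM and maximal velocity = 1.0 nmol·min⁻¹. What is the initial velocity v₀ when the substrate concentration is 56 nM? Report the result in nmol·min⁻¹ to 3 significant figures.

0.727 nmol·min⁻¹

v = Vmax·[S]/(Km + [S]) = 1.0 × 56 / (21 + 56)
  = 56.00 / 77.00 = 0.727 nmol·min⁻¹.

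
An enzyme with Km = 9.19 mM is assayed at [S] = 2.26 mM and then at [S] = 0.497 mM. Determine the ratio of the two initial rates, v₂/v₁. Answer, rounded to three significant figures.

0.260

The fractional saturations are [S]/(Km+[S]) = 2.26/11.45 = 0.1974 and 0.497/9.687 = 0.05131.
v₂/v₁ is just their ratio: 0.05131/0.1974 = 0.260.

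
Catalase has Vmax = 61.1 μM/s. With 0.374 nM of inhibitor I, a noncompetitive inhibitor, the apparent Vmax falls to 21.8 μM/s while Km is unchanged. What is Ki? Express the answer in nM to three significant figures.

Noncompetitive: Vmax,app = Vmax/α with α = 1 + [I]/Ki.
α = Vmax/Vmax,app = 61.1/21.8 = 2.803.
Ki = [I]/(α − 1) = 0.374/1.803 = 0.207 nM.

0.207 nM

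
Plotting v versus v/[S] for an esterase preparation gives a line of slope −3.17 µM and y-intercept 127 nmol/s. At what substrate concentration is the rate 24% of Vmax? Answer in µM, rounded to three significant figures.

1.00 µM

The Eadie–Hofstee slope gives Km = 3.17 µM (slope = −Km).
v/Vmax = [S]/(Km+[S]) = 0.24 ⇒ [S] = Km·0.24/(1−0.24) = 3.17 × 0.3158 = 1.00 µM.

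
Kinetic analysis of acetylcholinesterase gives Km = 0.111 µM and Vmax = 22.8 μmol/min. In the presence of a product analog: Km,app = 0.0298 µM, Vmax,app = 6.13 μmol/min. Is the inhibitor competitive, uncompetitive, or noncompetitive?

uncompetitive

Both Km and Vmax decrease by the same factor (~3.72-fold) — characteristic of uncompetitive inhibition.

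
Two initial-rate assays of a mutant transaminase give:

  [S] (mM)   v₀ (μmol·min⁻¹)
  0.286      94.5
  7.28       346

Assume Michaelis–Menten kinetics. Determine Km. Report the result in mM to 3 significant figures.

0.889 mM

From v = Vmax[S]/(Km+[S]), each point gives Vmax = v(Km+[S])/[S].
Equating: 94.5(Km+0.286)/0.286 = 346(Km+7.28)/7.28.
330.4·Km + 94.5 = 47.53·Km + 346, so (330.4 − 47.53)·Km = 346 − 94.5.
Km = 251.5/282.9 = 0.889 mM; then Vmax = 94.5(0.889+0.286)/0.286 = 388 μmol·min⁻¹.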